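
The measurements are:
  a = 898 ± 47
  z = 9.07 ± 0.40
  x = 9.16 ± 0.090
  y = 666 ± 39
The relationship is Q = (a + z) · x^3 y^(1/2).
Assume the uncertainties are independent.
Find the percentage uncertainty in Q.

6.64%

Let u = a + z = 907. δu = √(δa² + δz²) = √(2210 + 0.160) = 47.0, so δu/u = 0.0518.
Q is then a monomial in u, x, y:
δQ/Q = √((δu/u)² + (3·δx/x)² + (½·δy/y)²) = √(0.00269 + 0.000869 + 0.000857) = 0.0664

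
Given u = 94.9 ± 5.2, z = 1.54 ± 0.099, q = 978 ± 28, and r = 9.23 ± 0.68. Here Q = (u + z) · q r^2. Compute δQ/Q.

0.159

Let w = u + z = 96.4. δw = √(δu² + δz²) = √(27.0 + 0.00980) = 5.20, so δw/w = 0.0539.
Q is then a monomial in w, q, r:
δQ/Q = √((δw/w)² + (1·δq/q)² + (2·δr/r)²) = √(0.00291 + 0.000820 + 0.0217) = 0.159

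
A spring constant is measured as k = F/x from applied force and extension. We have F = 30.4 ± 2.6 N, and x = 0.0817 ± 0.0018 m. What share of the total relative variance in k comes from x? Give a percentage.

(δk/k)² = (1·δF/F)² + (-1·δx/x)²
  F term: (1×0.0855)² = 0.00731
  x term: (-1×0.0220)² = 0.000485
Total = 0.00780. Share from x = 0.000485/0.00780 = 0.0622.

6.22%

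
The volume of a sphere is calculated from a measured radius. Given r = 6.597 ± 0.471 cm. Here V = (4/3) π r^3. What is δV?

Each factor contributes (exponent × relative error)² to (δV/V)²:
  (3·δr/r)² = (3×0.0714)² = 0.0459
δV/V = √(0.0459) = 0.214
V = 1203 cm^3, so δV = 0.214 × 1203 = 258 cm^3.

258 cm^3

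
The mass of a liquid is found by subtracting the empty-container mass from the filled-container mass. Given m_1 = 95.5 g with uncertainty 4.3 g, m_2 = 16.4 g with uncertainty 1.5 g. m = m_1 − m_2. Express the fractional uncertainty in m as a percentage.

m is a linear combination, so absolute uncertainties add in quadrature:
  (δm_1)² = 18.5;  (δm_2)² = 2.25
δm = √(20.7) = 4.55 g
m = 79.1 g, so δm/m = 4.55/79.1 = 0.0576.

5.76%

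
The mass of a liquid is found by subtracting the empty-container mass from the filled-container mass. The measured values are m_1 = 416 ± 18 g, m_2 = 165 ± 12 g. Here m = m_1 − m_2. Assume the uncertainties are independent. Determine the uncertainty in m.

21.6 g

m is a linear combination, so absolute uncertainties add in quadrature:
  (δm_1)² = 324;  (δm_2)² = 144
δm = √(468) = 21.6 g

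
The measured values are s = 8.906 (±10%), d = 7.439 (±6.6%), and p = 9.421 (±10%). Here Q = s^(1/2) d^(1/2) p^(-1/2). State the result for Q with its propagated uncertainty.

2.652 ± 0.207

Relative error in a monomial: (δQ/Q)² = Σ (nᵢ · δxᵢ/xᵢ)².
  (½·δs/s)² = (0.5×0.100)² = 0.00250;  (½·δd/d)² = (0.5×0.0660)² = 0.00109;  (−½·δp/p)² = (-0.5×0.100)² = 0.00250
δQ/Q = √(0.00609) = 0.0780
Q = 2.652, so δQ = 0.0780 × 2.652 = 0.207.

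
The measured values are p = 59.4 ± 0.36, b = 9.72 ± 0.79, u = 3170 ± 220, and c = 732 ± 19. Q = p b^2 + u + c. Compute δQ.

Let w = p·b^2 = 5610. δw/w = √((1·δp/p)² + (2·δb/b)²) = √(3.67e-05 + 0.0264) = 0.163, so δw = 913.
Q = w + u + c: δQ = √(δw² + δu² + δc²) = √(8.33e+05 + 48400 + 361) = 939

939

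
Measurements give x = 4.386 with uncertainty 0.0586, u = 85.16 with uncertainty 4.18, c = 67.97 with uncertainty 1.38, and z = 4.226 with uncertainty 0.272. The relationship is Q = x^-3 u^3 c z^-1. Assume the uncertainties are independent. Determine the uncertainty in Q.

Products/powers → add relative errors in quadrature, weighted by exponent:
  (-3·δx/x)² = (-3×0.0134)² = 0.00161;  (3·δu/u)² = (3×0.0491)² = 0.0217;  (1·δc/c)² = (1×0.0203)² = 0.000412;  (-1·δz/z)² = (-1×0.0644)² = 0.00414
δQ/Q = √(0.0278) = 0.167
Q = 117700, so δQ = 0.167 × 117700 = 19600.

19600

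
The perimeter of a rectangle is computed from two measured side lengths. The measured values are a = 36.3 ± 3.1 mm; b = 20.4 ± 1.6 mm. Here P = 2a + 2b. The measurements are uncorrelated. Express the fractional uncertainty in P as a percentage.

Each term contributes (cᵢ δxᵢ)² to (δP)²:
  (2·δa)² = 38.4;  (2·δb)² = 10.2
δP = √(48.7) = 6.98 mm
P = 113 mm, so δP/P = 6.98/113 = 0.0615.

6.15%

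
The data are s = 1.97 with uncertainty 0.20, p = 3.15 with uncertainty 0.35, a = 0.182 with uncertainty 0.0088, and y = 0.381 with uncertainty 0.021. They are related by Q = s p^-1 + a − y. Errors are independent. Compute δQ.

0.0968

Let w = s·p^-1 = 0.625. δw/w = √((1·δs/s)² + (-1·δp/p)²) = √(0.0103 + 0.0123) = 0.151, so δw = 0.0941.
Q = w + a − y: δQ = √(δw² + δa² + δy²) = √(0.00886 + 7.74e-05 + 0.000441) = 0.0968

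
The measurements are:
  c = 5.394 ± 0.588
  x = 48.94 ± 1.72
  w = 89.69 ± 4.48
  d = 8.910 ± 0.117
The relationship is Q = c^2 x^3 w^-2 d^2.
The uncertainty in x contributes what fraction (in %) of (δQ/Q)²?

16.0%

(δQ/Q)² = (2·δc/c)² + (3·δx/x)² + (-2·δw/w)² + (2·δd/d)²
  c term: (2×0.109)² = 0.0475
  x term: (3×0.0351)² = 0.0111
  w term: (-2×0.0499)² = 0.00998
  d term: (2×0.0131)² = 0.000690
Total = 0.0693. Share from x = 0.0111/0.0693 = 0.160.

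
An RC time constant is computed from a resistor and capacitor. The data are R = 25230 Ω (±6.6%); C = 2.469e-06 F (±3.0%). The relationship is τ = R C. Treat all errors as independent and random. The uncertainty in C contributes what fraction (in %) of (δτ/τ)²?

(δτ/τ)² = (1·δR/R)² + (1·δC/C)²
  R term: (1×0.0660)² = 0.00436
  C term: (1×0.0300)² = 0.000900
Total = 0.00526. Share from C = 0.000900/0.00526 = 0.171.

17.1%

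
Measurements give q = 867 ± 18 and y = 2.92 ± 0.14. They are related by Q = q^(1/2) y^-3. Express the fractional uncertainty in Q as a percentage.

Q is a product of powers, so relative uncertainties combine in quadrature:
  (½·δq/q)² = (0.5×0.0208)² = 0.000108;  (-3·δy/y)² = (-3×0.0479)² = 0.0207
δQ/Q = √(0.0208) = 0.144

14.4%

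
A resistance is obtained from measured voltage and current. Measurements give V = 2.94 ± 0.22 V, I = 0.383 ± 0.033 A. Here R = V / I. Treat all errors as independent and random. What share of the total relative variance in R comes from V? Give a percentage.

(δR/R)² = (1·δV/V)² + (-1·δI/I)²
  V term: (1×0.0748)² = 0.00560
  I term: (-1×0.0862)² = 0.00742
Total = 0.0130. Share from V = 0.00560/0.0130 = 0.430.

43.0%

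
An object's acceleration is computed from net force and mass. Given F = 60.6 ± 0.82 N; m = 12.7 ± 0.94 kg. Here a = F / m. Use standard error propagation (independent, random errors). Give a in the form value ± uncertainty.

a is a product of powers, so relative uncertainties combine in quadrature:
  (1·δF/F)² = (1×0.0135)² = 0.000183;  (-1·δm/m)² = (-1×0.0740)² = 0.00548
δa/a = √(0.00566) = 0.0752
a = 4.77 m/s^2, so δa = 0.0752 × 4.77 = 0.359 m/s^2.

4.77 ± 0.359 m/s^2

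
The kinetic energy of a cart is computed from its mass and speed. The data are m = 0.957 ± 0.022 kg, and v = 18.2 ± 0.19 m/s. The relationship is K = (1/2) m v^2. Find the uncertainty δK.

For a monomial K ∝ m, v^2, fractional errors add in quadrature:
  (1·δm/m)² = (1×0.0230)² = 0.000528;  (2·δv/v)² = (2×0.0104)² = 0.000436
δK/K = √(0.000964) = 0.0311
K = 158 J, so δK = 0.0311 × 158 = 4.92 J.

4.92 J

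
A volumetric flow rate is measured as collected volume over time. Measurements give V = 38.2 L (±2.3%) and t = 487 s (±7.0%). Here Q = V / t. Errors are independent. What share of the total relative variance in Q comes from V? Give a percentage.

(δQ/Q)² = (1·δV/V)² + (-1·δt/t)²
  V term: (1×0.0230)² = 0.000529
  t term: (-1×0.0700)² = 0.00490
Total = 0.00543. Share from V = 0.000529/0.00543 = 0.0974.

9.74%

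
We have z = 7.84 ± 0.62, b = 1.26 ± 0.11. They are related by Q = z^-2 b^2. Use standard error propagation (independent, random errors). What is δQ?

Relative error in a monomial: (δQ/Q)² = Σ (nᵢ · δxᵢ/xᵢ)².
  (-2·δz/z)² = (-2×0.0791)² = 0.0250;  (2·δb/b)² = (2×0.0873)² = 0.0305
δQ/Q = √(0.0555) = 0.236
Q = 0.0258, so δQ = 0.236 × 0.0258 = 0.00609.

0.00609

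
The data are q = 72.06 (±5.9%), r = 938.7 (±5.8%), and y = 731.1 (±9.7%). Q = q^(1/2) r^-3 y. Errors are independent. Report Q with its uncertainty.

Products/powers → add relative errors in quadrature, weighted by exponent:
  (½·δq/q)² = (0.5×0.0590)² = 0.000870;  (-3·δr/r)² = (-3×0.0580)² = 0.0303;  (1·δy/y)² = (1×0.0970)² = 0.00941
δQ/Q = √(0.0406) = 0.201
Q = 7.503e-06, so δQ = 0.201 × 7.503e-06 = 1.51e-06.

(7.503 ± 1.51) × 10^-6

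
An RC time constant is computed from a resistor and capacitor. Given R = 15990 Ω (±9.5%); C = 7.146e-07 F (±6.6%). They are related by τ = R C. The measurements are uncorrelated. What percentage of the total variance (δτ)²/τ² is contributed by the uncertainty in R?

(δτ/τ)² = (1·δR/R)² + (1·δC/C)²
  R term: (1×0.0950)² = 0.00903
  C term: (1×0.0660)² = 0.00436
Total = 0.0134. Share from R = 0.00903/0.0134 = 0.674.

67.4%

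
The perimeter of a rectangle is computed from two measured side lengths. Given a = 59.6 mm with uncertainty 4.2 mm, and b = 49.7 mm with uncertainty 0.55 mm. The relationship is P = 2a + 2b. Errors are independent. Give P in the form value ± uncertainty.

219 ± 8.47 mm

For a sum/difference, combine absolute errors in quadrature:
  (2·δa)² = 70.6;  (2·δb)² = 1.21
δP = √(71.8) = 8.47 mm
P = 219 mm.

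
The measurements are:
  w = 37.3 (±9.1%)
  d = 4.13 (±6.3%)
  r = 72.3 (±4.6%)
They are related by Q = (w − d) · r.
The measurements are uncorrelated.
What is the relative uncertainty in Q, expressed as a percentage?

Let u = w − d = 33.2. δu = √(δw² + δd²) = √(11.5 + 0.0677) = 3.40, so δu/u = 0.103.
Q is then a monomial in u, r:
δQ/Q = √((δu/u)² + (1·δr/r)²) = √(0.0105 + 0.00212) = 0.112

11.2%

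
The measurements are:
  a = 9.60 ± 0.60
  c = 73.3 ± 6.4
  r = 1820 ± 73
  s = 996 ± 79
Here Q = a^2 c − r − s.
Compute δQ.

Let p = a^2·c = 6760. δp/p = √((2·δa/a)² + (1·δc/c)²) = √(0.0156 + 0.00762) = 0.152, so δp = 1030.
Q = p − r − s: δQ = √(δp² + δr² + δs²) = √(1.06e+06 + 5330 + 6240) = 1040

1040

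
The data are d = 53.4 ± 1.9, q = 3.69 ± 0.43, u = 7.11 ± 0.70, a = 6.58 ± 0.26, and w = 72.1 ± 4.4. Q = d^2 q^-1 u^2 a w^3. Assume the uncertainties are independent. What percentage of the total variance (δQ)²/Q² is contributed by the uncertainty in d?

5.47%

(δQ/Q)² = (2·δd/d)² + (-1·δq/q)² + (2·δu/u)² + (1·δa/a)² + (3·δw/w)²
  d term: (2×0.0356)² = 0.00506
  q term: (-1×0.117)² = 0.0136
  u term: (2×0.0985)² = 0.0388
  a term: (1×0.0395)² = 0.00156
  w term: (3×0.0610)² = 0.0335
Total = 0.0925. Share from d = 0.00506/0.0925 = 0.0547.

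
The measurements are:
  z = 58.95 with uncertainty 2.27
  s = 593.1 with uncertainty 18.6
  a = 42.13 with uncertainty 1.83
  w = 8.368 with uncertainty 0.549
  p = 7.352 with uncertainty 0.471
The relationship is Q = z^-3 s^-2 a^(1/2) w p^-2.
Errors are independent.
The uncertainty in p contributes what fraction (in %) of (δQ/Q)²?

42.7%

(δQ/Q)² = (-3·δz/z)² + (-2·δs/s)² + (½·δa/a)² + (1·δw/w)² + (-2·δp/p)²
  z term: (-3×0.0385)² = 0.0133
  s term: (-2×0.0314)² = 0.00393
  a term: (0.5×0.0434)² = 0.000472
  w term: (1×0.0656)² = 0.00430
  p term: (-2×0.0641)² = 0.0164
Total = 0.0385. Share from p = 0.0164/0.0385 = 0.427.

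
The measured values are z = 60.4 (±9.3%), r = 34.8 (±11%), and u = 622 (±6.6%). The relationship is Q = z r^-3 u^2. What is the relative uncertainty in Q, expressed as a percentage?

Since Q is a product/quotient, work with relative uncertainties:
  (1·δz/z)² = (1×0.0930)² = 0.00865;  (-3·δr/r)² = (-3×0.110)² = 0.109;  (2·δu/u)² = (2×0.0660)² = 0.0174
δQ/Q = √(0.135) = 0.367

36.7%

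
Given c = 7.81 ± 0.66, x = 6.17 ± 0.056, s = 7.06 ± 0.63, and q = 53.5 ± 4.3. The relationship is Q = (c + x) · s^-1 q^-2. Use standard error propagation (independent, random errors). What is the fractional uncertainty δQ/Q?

Let u = c + x = 14.0. δu = √(δc² + δx²) = √(0.436 + 0.00314) = 0.662, so δu/u = 0.0474.
Q is then a monomial in u, s, q:
δQ/Q = √((δu/u)² + (-1·δs/s)² + (-2·δq/q)²) = √(0.00224 + 0.00796 + 0.0258) = 0.190

0.190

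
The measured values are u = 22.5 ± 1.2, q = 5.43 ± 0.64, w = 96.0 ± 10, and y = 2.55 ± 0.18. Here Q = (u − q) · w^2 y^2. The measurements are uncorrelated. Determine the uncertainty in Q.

Let h = u − q = 17.1. δh = √(δu² + δq²) = √(1.44 + 0.410) = 1.36, so δh/h = 0.0797.
Q is then a monomial in h, w, y:
δQ/Q = √((δh/h)² + (2·δw/w)² + (2·δy/y)²) = √(0.00635 + 0.0434 + 0.0199) = 0.264
Q = 1.02e+06, so δQ = 0.264 × 1.02e+06 = 2.7e+05.

2.7e+05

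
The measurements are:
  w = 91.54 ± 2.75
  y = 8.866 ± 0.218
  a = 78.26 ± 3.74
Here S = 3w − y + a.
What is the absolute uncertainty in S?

For a sum/difference, combine absolute errors in quadrature:
  (3·δw)² = 68.1;  (δy)² = 0.0475;  (δa)² = 14.0
δS = √(82.1) = 9.06

9.06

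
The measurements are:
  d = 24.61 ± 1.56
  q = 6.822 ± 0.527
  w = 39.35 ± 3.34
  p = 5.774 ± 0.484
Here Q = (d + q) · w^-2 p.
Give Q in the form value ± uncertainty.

Let u = d + q = 31.43. δu = √(δd² + δq²) = √(2.43 + 0.278) = 1.65, so δu/u = 0.0524.
Q is then a monomial in u, w, p:
δQ/Q = √((δu/u)² + (-2·δw/w)² + (1·δp/p)²) = √(0.00274 + 0.0288 + 0.00703) = 0.196
Q = 0.1172, so δQ = 0.196 × 0.1172 = 0.0230.

0.1172 ± 0.0230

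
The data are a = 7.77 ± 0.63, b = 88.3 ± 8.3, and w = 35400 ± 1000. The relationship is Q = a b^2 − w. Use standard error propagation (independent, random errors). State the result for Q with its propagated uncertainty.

25200 ± 12400

Let p = a·b^2 = 60600. δp/p = √((1·δa/a)² + (2·δb/b)²) = √(0.00657 + 0.0353) = 0.205, so δp = 12400.
Q = p − w: δQ = √(δp² + δw²) = √(1.54e+08 + 1e+06) = 12400
Q = 25200.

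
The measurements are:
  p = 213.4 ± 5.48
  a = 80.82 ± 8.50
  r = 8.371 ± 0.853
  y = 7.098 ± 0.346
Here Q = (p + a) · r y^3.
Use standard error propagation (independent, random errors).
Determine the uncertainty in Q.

1.6e+05

Let u = p + a = 294.2. δu = √(δp² + δa²) = √(30.0 + 72.2) = 10.1, so δu/u = 0.0344.
Q is then a monomial in u, r, y:
δQ/Q = √((δu/u)² + (1·δr/r)² + (3·δy/y)²) = √(0.00118 + 0.0104 + 0.0214) = 0.182
Q = 880800, so δQ = 0.182 × 880800 = 1.6e+05.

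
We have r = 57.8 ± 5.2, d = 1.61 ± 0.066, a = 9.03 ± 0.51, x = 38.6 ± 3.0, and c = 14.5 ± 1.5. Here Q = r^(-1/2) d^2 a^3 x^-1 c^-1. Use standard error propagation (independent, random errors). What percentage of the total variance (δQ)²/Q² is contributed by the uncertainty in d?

(δQ/Q)² = (−½·δr/r)² + (2·δd/d)² + (3·δa/a)² + (-1·δx/x)² + (-1·δc/c)²
  r term: (-0.5×0.0900)² = 0.00202
  d term: (2×0.0410)² = 0.00672
  a term: (3×0.0565)² = 0.0287
  x term: (-1×0.0777)² = 0.00604
  c term: (-1×0.103)² = 0.0107
Total = 0.0542. Share from d = 0.00672/0.0542 = 0.124.

12.4%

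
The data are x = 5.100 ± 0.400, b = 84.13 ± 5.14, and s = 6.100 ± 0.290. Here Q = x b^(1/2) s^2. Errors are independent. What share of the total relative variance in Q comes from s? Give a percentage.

56.1%

(δQ/Q)² = (1·δx/x)² + (½·δb/b)² + (2·δs/s)²
  x term: (1×0.0784)² = 0.00615
  b term: (0.5×0.0611)² = 0.000933
  s term: (2×0.0475)² = 0.00904
Total = 0.0161. Share from s = 0.00904/0.0161 = 0.561.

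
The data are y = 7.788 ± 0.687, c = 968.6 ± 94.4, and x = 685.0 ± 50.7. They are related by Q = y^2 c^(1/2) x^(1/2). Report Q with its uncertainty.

49400 ± 9230

Products/powers → add relative errors in quadrature, weighted by exponent:
  (2·δy/y)² = (2×0.0882)² = 0.0311;  (½·δc/c)² = (0.5×0.0975)² = 0.00237;  (½·δx/x)² = (0.5×0.0740)² = 0.00137
δQ/Q = √(0.0349) = 0.187
Q = 49400, so δQ = 0.187 × 49400 = 9230.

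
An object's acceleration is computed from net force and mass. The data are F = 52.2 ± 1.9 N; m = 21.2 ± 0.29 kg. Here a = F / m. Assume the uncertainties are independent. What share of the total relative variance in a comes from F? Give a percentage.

(δa/a)² = (1·δF/F)² + (-1·δm/m)²
  F term: (1×0.0364)² = 0.00132
  m term: (-1×0.0137)² = 0.000187
Total = 0.00151. Share from F = 0.00132/0.00151 = 0.876.

87.6%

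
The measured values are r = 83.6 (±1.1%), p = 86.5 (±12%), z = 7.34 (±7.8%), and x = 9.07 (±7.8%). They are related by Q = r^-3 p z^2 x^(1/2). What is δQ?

0.00488

Products/powers → add relative errors in quadrature, weighted by exponent:
  (-3·δr/r)² = (-3×0.0110)² = 0.00109;  (1·δp/p)² = (1×0.120)² = 0.0144;  (2·δz/z)² = (2×0.0780)² = 0.0243;  (½·δx/x)² = (0.5×0.0780)² = 0.00152
δQ/Q = √(0.0413) = 0.203
Q = 0.0240, so δQ = 0.203 × 0.0240 = 0.00488.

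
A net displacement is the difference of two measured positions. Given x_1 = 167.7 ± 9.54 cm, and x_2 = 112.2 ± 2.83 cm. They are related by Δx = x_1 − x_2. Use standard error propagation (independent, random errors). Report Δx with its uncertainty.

55.50 ± 9.95 cm

Absolute uncertainties add in quadrature for a linear combination:
  (δx_1)² = 91.0;  (δx_2)² = 8.01
δΔx = √(99.0) = 9.95 cm
Δx = 55.50 cm.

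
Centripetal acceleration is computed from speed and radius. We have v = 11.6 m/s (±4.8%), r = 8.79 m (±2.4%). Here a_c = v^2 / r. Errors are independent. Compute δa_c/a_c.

a_c is a product of powers, so relative uncertainties combine in quadrature:
  (2·δv/v)² = (2×0.0480)² = 0.00922;  (-1·δr/r)² = (-1×0.0240)² = 0.000576
δa_c/a_c = √(0.00979) = 0.0990

0.0990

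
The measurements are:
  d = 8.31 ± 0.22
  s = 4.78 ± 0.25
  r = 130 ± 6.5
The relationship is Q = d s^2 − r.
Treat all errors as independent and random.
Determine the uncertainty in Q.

Let p = d·s^2 = 190. δp/p = √((1·δd/d)² + (2·δs/s)²) = √(0.000701 + 0.0109) = 0.108, so δp = 20.5.
Q = p − r: δQ = √(δp² + δr²) = √(420 + 42.2) = 21.5

21.5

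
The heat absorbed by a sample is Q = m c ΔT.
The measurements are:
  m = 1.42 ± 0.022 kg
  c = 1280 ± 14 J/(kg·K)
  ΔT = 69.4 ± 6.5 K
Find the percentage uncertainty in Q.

9.56%

Q is a product of powers, so relative uncertainties combine in quadrature:
  (1·δm/m)² = (1×0.0155)² = 0.000240;  (1·δc/c)² = (1×0.0109)² = 0.000120;  (1·δΔT/ΔT)² = (1×0.0937)² = 0.00877
δQ/Q = √(0.00913) = 0.0956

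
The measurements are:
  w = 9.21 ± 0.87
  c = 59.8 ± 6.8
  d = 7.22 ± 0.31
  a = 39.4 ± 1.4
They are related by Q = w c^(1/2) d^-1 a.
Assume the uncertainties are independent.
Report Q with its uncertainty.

389 ± 48.0

Products/powers → add relative errors in quadrature, weighted by exponent:
  (1·δw/w)² = (1×0.0945)² = 0.00892;  (½·δc/c)² = (0.5×0.114)² = 0.00323;  (-1·δd/d)² = (-1×0.0429)² = 0.00184;  (1·δa/a)² = (1×0.0355)² = 0.00126
δQ/Q = √(0.0153) = 0.124
Q = 389, so δQ = 0.124 × 389 = 48.0.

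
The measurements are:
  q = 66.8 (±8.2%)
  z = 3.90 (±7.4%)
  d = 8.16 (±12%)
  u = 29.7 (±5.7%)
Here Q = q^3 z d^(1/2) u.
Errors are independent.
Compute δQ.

2.66e+07

For a monomial Q ∝ q^3, z, d^(1/2), u, fractional errors add in quadrature:
  (3·δq/q)² = (3×0.0820)² = 0.0605;  (1·δz/z)² = (1×0.0740)² = 0.00548;  (½·δd/d)² = (0.5×0.120)² = 0.00360;  (1·δu/u)² = (1×0.0570)² = 0.00325
δQ/Q = √(0.0728) = 0.270
Q = 9.86e+07, so δQ = 0.270 × 9.86e+07 = 2.66e+07.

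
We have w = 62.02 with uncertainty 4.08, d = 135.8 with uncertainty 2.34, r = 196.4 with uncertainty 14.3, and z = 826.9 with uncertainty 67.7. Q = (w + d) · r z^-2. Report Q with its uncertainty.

0.05682 ± 0.0103

Let u = w + d = 197.8. δu = √(δw² + δd²) = √(16.6 + 5.48) = 4.70, so δu/u = 0.0238.
Q is then a monomial in u, r, z:
δQ/Q = √((δu/u)² + (1·δr/r)² + (-2·δz/z)²) = √(0.000565 + 0.00530 + 0.0268) = 0.181
Q = 0.05682, so δQ = 0.181 × 0.05682 = 0.0103.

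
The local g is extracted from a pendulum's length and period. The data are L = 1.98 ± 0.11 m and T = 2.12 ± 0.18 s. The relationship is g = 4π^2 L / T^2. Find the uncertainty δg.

Relative error in a monomial: (δg/g)² = Σ (nᵢ · δxᵢ/xᵢ)².
  (1·δL/L)² = (1×0.0556)² = 0.00309;  (-2·δT/T)² = (-2×0.0849)² = 0.0288
δg/g = √(0.0319) = 0.179
g = 17.4 m/s^2, so δg = 0.179 × 17.4 = 3.11 m/s^2.

3.11 m/s^2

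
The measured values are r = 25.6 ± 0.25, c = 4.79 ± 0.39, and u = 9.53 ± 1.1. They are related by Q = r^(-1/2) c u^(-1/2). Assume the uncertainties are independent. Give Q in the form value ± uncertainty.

0.307 ± 0.0306

Each factor contributes (exponent × relative error)² to (δQ/Q)²:
  (−½·δr/r)² = (-0.5×0.00977)² = 2.38e-05;  (1·δc/c)² = (1×0.0814)² = 0.00663;  (−½·δu/u)² = (-0.5×0.115)² = 0.00333
δQ/Q = √(0.00998) = 0.0999
Q = 0.307, so δQ = 0.0999 × 0.307 = 0.0306.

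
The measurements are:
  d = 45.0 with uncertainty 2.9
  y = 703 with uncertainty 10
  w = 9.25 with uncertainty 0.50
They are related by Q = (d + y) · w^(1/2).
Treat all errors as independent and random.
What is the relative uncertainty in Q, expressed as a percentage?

Let u = d + y = 748. δu = √(δd² + δy²) = √(8.41 + 100) = 10.4, so δu/u = 0.0139.
Q is then a monomial in u, w:
δQ/Q = √((δu/u)² + (½·δw/w)²) = √(0.000194 + 0.000730) = 0.0304

3.04%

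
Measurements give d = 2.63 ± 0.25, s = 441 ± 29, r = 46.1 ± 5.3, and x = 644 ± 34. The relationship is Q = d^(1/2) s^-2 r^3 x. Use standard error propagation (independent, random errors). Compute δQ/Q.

0.376

Products/powers → add relative errors in quadrature, weighted by exponent:
  (½·δd/d)² = (0.5×0.0951)² = 0.00226;  (-2·δs/s)² = (-2×0.0658)² = 0.0173;  (3·δr/r)² = (3×0.115)² = 0.119;  (1·δx/x)² = (1×0.0528)² = 0.00279
δQ/Q = √(0.141) = 0.376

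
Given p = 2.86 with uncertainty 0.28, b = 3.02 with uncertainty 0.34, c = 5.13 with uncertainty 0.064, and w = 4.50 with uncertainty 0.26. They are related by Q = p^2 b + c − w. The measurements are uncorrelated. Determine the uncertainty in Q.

Let h = p^2·b = 24.7. δh/h = √((2·δp/p)² + (1·δb/b)²) = √(0.0383 + 0.0127) = 0.226, so δh = 5.58.
Q = h + c − w: δQ = √(δh² + δc² + δw²) = √(31.1 + 0.00410 + 0.0676) = 5.59

5.59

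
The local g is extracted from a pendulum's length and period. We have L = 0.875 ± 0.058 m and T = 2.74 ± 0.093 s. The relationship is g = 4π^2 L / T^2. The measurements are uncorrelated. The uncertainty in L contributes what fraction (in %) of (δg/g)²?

48.8%

(δg/g)² = (1·δL/L)² + (-2·δT/T)²
  L term: (1×0.0663)² = 0.00439
  T term: (-2×0.0339)² = 0.00461
Total = 0.00900. Share from L = 0.00439/0.00900 = 0.488.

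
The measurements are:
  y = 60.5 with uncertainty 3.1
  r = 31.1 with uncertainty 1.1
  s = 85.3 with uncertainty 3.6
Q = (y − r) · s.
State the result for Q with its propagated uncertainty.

2510 ± 300

Let u = y − r = 29.4. δu = √(δy² + δr²) = √(9.61 + 1.21) = 3.29, so δu/u = 0.112.
Q is then a monomial in u, s:
δQ/Q = √((δu/u)² + (1·δs/s)²) = √(0.0125 + 0.00178) = 0.120
Q = 2510, so δQ = 0.120 × 2510 = 300.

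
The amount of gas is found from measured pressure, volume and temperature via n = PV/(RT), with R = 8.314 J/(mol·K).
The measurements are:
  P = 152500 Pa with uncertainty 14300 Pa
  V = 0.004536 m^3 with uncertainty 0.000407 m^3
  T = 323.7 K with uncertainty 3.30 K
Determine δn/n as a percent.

Relative error in a monomial: (δn/n)² = Σ (nᵢ · δxᵢ/xᵢ)².
  (1·δP/P)² = (1×0.0938)² = 0.00879;  (1·δV/V)² = (1×0.0897)² = 0.00805;  (-1·δT/T)² = (-1×0.0102)² = 0.000104
δn/n = √(0.0169) = 0.130

13.0%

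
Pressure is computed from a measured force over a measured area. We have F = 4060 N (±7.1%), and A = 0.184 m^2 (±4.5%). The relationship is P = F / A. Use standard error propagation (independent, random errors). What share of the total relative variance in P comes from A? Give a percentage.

(δP/P)² = (1·δF/F)² + (-1·δA/A)²
  F term: (1×0.0710)² = 0.00504
  A term: (-1×0.0450)² = 0.00202
Total = 0.00707. Share from A = 0.00202/0.00707 = 0.287.

28.7%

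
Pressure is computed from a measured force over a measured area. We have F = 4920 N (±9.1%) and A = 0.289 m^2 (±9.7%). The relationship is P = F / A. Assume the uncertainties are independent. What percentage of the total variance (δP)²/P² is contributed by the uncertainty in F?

46.8%

(δP/P)² = (1·δF/F)² + (-1·δA/A)²
  F term: (1×0.0910)² = 0.00828
  A term: (-1×0.0970)² = 0.00941
Total = 0.0177. Share from F = 0.00828/0.0177 = 0.468.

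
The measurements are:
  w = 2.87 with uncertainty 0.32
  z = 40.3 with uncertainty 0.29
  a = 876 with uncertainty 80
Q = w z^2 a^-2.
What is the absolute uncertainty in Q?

0.00130

Q is a product of powers, so relative uncertainties combine in quadrature:
  (1·δw/w)² = (1×0.111)² = 0.0124;  (2·δz/z)² = (2×0.00720)² = 0.000207;  (-2·δa/a)² = (-2×0.0913)² = 0.0334
δQ/Q = √(0.0460) = 0.214
Q = 0.00607, so δQ = 0.214 × 0.00607 = 0.00130.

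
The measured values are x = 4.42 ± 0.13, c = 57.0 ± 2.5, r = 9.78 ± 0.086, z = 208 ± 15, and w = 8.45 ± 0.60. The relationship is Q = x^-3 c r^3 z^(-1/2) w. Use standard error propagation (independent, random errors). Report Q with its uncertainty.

For a monomial Q ∝ x^-3, c, r^3, z^(-1/2), w, fractional errors add in quadrature:
  (-3·δx/x)² = (-3×0.0294)² = 0.00779;  (1·δc/c)² = (1×0.0439)² = 0.00192;  (3·δr/r)² = (3×0.00879)² = 0.000696;  (−½·δz/z)² = (-0.5×0.0721)² = 0.00130;  (1·δw/w)² = (1×0.0710)² = 0.00504
δQ/Q = √(0.0167) = 0.129
Q = 362, so δQ = 0.129 × 362 = 46.8.

362 ± 46.8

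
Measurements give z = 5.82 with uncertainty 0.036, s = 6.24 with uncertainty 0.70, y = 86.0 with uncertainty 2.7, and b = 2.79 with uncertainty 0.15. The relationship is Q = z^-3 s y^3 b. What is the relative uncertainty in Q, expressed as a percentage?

15.7%

Each factor contributes (exponent × relative error)² to (δQ/Q)²:
  (-3·δz/z)² = (-3×0.00619)² = 0.000344;  (1·δs/s)² = (1×0.112)² = 0.0126;  (3·δy/y)² = (3×0.0314)² = 0.00887;  (1·δb/b)² = (1×0.0538)² = 0.00289
δQ/Q = √(0.0247) = 0.157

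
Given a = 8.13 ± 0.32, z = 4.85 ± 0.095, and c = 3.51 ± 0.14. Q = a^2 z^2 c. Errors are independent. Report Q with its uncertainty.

For a monomial Q ∝ a^2, z^2, c, fractional errors add in quadrature:
  (2·δa/a)² = (2×0.0394)² = 0.00620;  (2·δz/z)² = (2×0.0196)² = 0.00153;  (1·δc/c)² = (1×0.0399)² = 0.00159
δQ/Q = √(0.00932) = 0.0966
Q = 5460, so δQ = 0.0966 × 5460 = 527.

5460 ± 527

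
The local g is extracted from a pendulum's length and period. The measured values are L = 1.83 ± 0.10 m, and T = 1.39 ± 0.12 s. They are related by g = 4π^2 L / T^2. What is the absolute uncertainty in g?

6.77 m/s^2

g is a product of powers, so relative uncertainties combine in quadrature:
  (1·δL/L)² = (1×0.0546)² = 0.00299;  (-2·δT/T)² = (-2×0.0863)² = 0.0298
δg/g = √(0.0328) = 0.181
g = 37.4 m/s^2, so δg = 0.181 × 37.4 = 6.77 m/s^2.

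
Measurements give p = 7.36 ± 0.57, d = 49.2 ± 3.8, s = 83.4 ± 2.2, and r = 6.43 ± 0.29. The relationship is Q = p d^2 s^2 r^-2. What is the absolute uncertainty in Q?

6.05e+05

Products/powers → add relative errors in quadrature, weighted by exponent:
  (1·δp/p)² = (1×0.0774)² = 0.00600;  (2·δd/d)² = (2×0.0772)² = 0.0239;  (2·δs/s)² = (2×0.0264)² = 0.00278;  (-2·δr/r)² = (-2×0.0451)² = 0.00814
δQ/Q = √(0.0408) = 0.202
Q = 3e+06, so δQ = 0.202 × 3e+06 = 6.05e+05.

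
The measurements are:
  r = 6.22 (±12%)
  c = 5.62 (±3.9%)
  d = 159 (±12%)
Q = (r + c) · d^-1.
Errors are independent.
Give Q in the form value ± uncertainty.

0.0745 ± 0.0102

Let u = r + c = 11.8. δu = √(δr² + δc²) = √(0.557 + 0.0480) = 0.778, so δu/u = 0.0657.
Q is then a monomial in u, d:
δQ/Q = √((δu/u)² + (-1·δd/d)²) = √(0.00432 + 0.0144) = 0.137
Q = 0.0745, so δQ = 0.137 × 0.0745 = 0.0102.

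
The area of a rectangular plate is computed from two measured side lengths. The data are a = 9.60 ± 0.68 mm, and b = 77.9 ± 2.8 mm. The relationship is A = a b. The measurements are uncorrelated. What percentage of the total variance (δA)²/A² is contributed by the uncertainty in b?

20.5%

(δA/A)² = (1·δa/a)² + (1·δb/b)²
  a term: (1×0.0708)² = 0.00502
  b term: (1×0.0359)² = 0.00129
Total = 0.00631. Share from b = 0.00129/0.00631 = 0.205.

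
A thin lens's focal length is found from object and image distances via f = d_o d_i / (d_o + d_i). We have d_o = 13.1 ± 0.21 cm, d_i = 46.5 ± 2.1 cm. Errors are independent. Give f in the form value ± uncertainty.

∂f/∂d_o = (d_i/(d_o+d_i))² = 0.609;  ∂f/∂d_i = (d_o/(d_o+d_i))² = 0.0483
δf = √((∂f/∂d_o · δd_o)² + (∂f/∂d_i · δd_i)²) = √(0.0163 + 0.0103) = 0.163 cm
f = 10.2 cm.

10.2 ± 0.163 cm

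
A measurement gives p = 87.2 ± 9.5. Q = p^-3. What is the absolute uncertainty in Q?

4.93e-07

Products/powers → add relative errors in quadrature, weighted by exponent:
  (-3·δp/p)² = (-3×0.109)² = 0.107
δQ/Q = √(0.107) = 0.327
Q = 1.51e-06, so δQ = 0.327 × 1.51e-06 = 4.93e-07.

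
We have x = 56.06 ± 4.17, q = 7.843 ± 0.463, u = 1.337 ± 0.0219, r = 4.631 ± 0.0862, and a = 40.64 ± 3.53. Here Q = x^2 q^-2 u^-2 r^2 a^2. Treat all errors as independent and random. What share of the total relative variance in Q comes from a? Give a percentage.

43.9%

(δQ/Q)² = (2·δx/x)² + (-2·δq/q)² + (-2·δu/u)² + (2·δr/r)² + (2·δa/a)²
  x term: (2×0.0744)² = 0.0221
  q term: (-2×0.0590)² = 0.0139
  u term: (-2×0.0164)² = 0.00107
  r term: (2×0.0186)² = 0.00139
  a term: (2×0.0869)² = 0.0302
Total = 0.0687. Share from a = 0.0302/0.0687 = 0.439.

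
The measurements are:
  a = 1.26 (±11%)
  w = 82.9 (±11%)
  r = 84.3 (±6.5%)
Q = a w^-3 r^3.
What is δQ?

0.528

Relative error in a monomial: (δQ/Q)² = Σ (nᵢ · δxᵢ/xᵢ)².
  (1·δa/a)² = (1×0.110)² = 0.0121;  (-3·δw/w)² = (-3×0.110)² = 0.109;  (3·δr/r)² = (3×0.0650)² = 0.0380
δQ/Q = √(0.159) = 0.399
Q = 1.32, so δQ = 0.399 × 1.32 = 0.528.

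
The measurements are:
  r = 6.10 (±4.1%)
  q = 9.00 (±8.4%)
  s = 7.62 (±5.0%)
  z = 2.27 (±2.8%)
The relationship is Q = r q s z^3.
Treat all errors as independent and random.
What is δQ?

662

Products/powers → add relative errors in quadrature, weighted by exponent:
  (1·δr/r)² = (1×0.0410)² = 0.00168;  (1·δq/q)² = (1×0.0840)² = 0.00706;  (1·δs/s)² = (1×0.0500)² = 0.00250;  (3·δz/z)² = (3×0.0280)² = 0.00706
δQ/Q = √(0.0183) = 0.135
Q = 4890, so δQ = 0.135 × 4890 = 662.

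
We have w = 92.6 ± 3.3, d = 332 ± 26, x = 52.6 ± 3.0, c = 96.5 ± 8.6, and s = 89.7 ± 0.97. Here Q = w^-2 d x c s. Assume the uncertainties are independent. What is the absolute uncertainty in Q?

2650

For a monomial Q ∝ w^-2, d, x, c, s, fractional errors add in quadrature:
  (-2·δw/w)² = (-2×0.0356)² = 0.00508;  (1·δd/d)² = (1×0.0783)² = 0.00613;  (1·δx/x)² = (1×0.0570)² = 0.00325;  (1·δc/c)² = (1×0.0891)² = 0.00794;  (1·δs/s)² = (1×0.0108)² = 0.000117
δQ/Q = √(0.0225) = 0.150
Q = 17600, so δQ = 0.150 × 17600 = 2650.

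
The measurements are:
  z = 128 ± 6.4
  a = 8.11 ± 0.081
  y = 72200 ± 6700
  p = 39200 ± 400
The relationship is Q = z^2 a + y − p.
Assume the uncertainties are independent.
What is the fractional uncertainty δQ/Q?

0.0901

Let w = z^2·a = 1.33e+05. δw/w = √((2·δz/z)² + (1·δa/a)²) = √(0.0100 + 9.98e-05) = 0.100, so δw = 13400.
Q = w + y − p: δQ = √(δw² + δy² + δp²) = √(1.78e+08 + 4.49e+07 + 1.6e+05) = 14900
Q = 1.66e+05, so δQ/Q = 14900/1.66e+05 = 0.0901.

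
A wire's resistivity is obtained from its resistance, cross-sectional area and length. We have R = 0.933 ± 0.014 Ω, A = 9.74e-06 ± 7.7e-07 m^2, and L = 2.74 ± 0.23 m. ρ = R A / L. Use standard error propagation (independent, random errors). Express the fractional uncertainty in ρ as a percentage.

For a monomial ρ ∝ R, A, L^-1, fractional errors add in quadrature:
  (1·δR/R)² = (1×0.0150)² = 0.000225;  (1·δA/A)² = (1×0.0791)² = 0.00625;  (-1·δL/L)² = (-1×0.0839)² = 0.00705
δρ/ρ = √(0.0135) = 0.116

11.6%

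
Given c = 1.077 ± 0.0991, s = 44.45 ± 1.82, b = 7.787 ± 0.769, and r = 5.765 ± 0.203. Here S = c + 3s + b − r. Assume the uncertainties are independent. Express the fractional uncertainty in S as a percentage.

4.04%

For a sum/difference, combine absolute errors in quadrature:
  (δc)² = 0.00982;  (3·δs)² = 29.8;  (δb)² = 0.591;  (δr)² = 0.0412
δS = √(30.5) = 5.52
S = 136.4, so δS/S = 5.52/136.4 = 0.0404.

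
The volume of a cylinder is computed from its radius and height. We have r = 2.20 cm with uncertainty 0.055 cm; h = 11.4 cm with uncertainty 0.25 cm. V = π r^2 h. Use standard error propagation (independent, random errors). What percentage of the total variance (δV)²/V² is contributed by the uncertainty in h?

(δV/V)² = (2·δr/r)² + (1·δh/h)²
  r term: (2×0.0250)² = 0.00250
  h term: (1×0.0219)² = 0.000481
Total = 0.00298. Share from h = 0.000481/0.00298 = 0.161.

16.1%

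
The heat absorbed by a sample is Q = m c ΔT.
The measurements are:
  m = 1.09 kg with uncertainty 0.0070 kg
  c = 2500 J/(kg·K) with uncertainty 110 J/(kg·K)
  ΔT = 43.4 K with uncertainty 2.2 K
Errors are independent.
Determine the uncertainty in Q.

7970 J

Since Q is a product/quotient, work with relative uncertainties:
  (1·δm/m)² = (1×0.00642)² = 4.12e-05;  (1·δc/c)² = (1×0.0440)² = 0.00194;  (1·δΔT/ΔT)² = (1×0.0507)² = 0.00257
δQ/Q = √(0.00455) = 0.0674
Q = 1.18e+05 J, so δQ = 0.0674 × 1.18e+05 = 7970 J.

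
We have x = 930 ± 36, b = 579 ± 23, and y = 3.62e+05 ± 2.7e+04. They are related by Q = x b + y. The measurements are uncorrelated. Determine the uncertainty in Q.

40300

Let p = x·b = 5.38e+05. δp/p = √((1·δx/x)² + (1·δb/b)²) = √(0.00150 + 0.00158) = 0.0555, so δp = 29900.
Q = p + y: δQ = √(δp² + δy²) = √(8.92e+08 + 7.29e+08) = 40300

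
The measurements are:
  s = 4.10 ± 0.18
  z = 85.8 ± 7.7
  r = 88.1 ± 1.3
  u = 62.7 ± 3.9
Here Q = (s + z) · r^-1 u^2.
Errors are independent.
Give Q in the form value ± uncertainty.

Let w = s + z = 89.9. δw = √(δs² + δz²) = √(0.0324 + 59.3) = 7.70, so δw/w = 0.0857.
Q is then a monomial in w, r, u:
δQ/Q = √((δw/w)² + (-1·δr/r)² + (2·δu/u)²) = √(0.00734 + 0.000218 + 0.0155) = 0.152
Q = 4010, so δQ = 0.152 × 4010 = 609.

4010 ± 609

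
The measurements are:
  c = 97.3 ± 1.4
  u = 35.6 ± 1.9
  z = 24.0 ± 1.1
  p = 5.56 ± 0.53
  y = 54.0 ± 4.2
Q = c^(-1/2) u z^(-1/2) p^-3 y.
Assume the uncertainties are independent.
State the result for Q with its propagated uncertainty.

0.231 ± 0.0699

Q is a product of powers, so relative uncertainties combine in quadrature:
  (−½·δc/c)² = (-0.5×0.0144)² = 5.18e-05;  (1·δu/u)² = (1×0.0534)² = 0.00285;  (−½·δz/z)² = (-0.5×0.0458)² = 0.000525;  (-3·δp/p)² = (-3×0.0953)² = 0.0818;  (1·δy/y)² = (1×0.0778)² = 0.00605
δQ/Q = √(0.0913) = 0.302
Q = 0.231, so δQ = 0.302 × 0.231 = 0.0699.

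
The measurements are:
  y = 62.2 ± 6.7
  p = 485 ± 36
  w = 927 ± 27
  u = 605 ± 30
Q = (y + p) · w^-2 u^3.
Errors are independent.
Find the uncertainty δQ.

24400

Let h = y + p = 547. δh = √(δy² + δp²) = √(44.9 + 1300) = 36.6, so δh/h = 0.0669.
Q is then a monomial in h, w, u:
δQ/Q = √((δh/h)² + (-2·δw/w)² + (3·δu/u)²) = √(0.00448 + 0.00339 + 0.0221) = 0.173
Q = 1.41e+05, so δQ = 0.173 × 1.41e+05 = 24400.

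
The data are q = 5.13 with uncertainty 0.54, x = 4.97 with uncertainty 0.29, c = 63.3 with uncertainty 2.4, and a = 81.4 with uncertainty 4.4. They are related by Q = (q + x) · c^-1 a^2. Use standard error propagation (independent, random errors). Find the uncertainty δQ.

Let u = q + x = 10.1. δu = √(δq² + δx²) = √(0.292 + 0.0841) = 0.613, so δu/u = 0.0607.
Q is then a monomial in u, c, a:
δQ/Q = √((δu/u)² + (-1·δc/c)² + (2·δa/a)²) = √(0.00368 + 0.00144 + 0.0117) = 0.130
Q = 1060, so δQ = 0.130 × 1060 = 137.

137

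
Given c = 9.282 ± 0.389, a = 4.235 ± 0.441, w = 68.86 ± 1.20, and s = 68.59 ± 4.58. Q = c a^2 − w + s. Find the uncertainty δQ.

35.7

Let p = c·a^2 = 166.5. δp/p = √((1·δc/c)² + (2·δa/a)²) = √(0.00176 + 0.0434) = 0.212, so δp = 35.4.
Q = p − w + s: δQ = √(δp² + δw² + δs²) = √(1250 + 1.44 + 21.0) = 35.7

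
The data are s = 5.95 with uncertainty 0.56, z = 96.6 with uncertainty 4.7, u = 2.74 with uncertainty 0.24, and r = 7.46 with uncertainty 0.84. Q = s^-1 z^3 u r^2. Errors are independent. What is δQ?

For a monomial Q ∝ s^-1, z^3, u, r^2, fractional errors add in quadrature:
  (-1·δs/s)² = (-1×0.0941)² = 0.00886;  (3·δz/z)² = (3×0.0487)² = 0.0213;  (1·δu/u)² = (1×0.0876)² = 0.00767;  (2·δr/r)² = (2×0.113)² = 0.0507
δQ/Q = √(0.0886) = 0.298
Q = 2.31e+07, so δQ = 0.298 × 2.31e+07 = 6.87e+06.

6.87e+06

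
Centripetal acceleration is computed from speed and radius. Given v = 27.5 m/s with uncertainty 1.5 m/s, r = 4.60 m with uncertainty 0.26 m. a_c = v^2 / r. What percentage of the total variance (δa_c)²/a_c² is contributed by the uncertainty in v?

78.8%

(δa_c/a_c)² = (2·δv/v)² + (-1·δr/r)²
  v term: (2×0.0545)² = 0.0119
  r term: (-1×0.0565)² = 0.00319
Total = 0.0151. Share from v = 0.0119/0.0151 = 0.788.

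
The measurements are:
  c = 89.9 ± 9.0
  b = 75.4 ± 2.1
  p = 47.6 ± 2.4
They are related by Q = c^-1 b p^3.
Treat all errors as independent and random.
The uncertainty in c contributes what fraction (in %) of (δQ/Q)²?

29.8%

(δQ/Q)² = (-1·δc/c)² + (1·δb/b)² + (3·δp/p)²
  c term: (-1×0.100)² = 0.0100
  b term: (1×0.0279)² = 0.000776
  p term: (3×0.0504)² = 0.0229
Total = 0.0337. Share from c = 0.0100/0.0337 = 0.298.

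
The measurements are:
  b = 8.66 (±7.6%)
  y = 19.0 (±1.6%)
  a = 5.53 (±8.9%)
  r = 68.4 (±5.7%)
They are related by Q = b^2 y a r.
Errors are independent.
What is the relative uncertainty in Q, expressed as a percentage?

Q is a product of powers, so relative uncertainties combine in quadrature:
  (2·δb/b)² = (2×0.0760)² = 0.0231;  (1·δy/y)² = (1×0.0160)² = 0.000256;  (1·δa/a)² = (1×0.0890)² = 0.00792;  (1·δr/r)² = (1×0.0570)² = 0.00325
δQ/Q = √(0.0345) = 0.186

18.6%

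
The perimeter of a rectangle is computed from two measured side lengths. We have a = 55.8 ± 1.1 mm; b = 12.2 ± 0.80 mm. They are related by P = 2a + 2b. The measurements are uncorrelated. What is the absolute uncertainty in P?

2.72 mm

Sums and differences: (δP)² = Σ (cᵢ δxᵢ)².
  (2·δa)² = 4.84;  (2·δb)² = 2.56
δP = √(7.40) = 2.72 mm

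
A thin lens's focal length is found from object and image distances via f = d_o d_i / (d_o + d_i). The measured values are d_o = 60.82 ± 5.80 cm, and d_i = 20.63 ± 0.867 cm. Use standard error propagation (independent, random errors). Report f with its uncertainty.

15.40 ± 0.610 cm

∂f/∂d_o = (d_i/(d_o+d_i))² = 0.0642;  ∂f/∂d_i = (d_o/(d_o+d_i))² = 0.558
δf = √((∂f/∂d_o · δd_o)² + (∂f/∂d_i · δd_i)²) = √(0.138 + 0.234) = 0.610 cm
f = 15.40 cm.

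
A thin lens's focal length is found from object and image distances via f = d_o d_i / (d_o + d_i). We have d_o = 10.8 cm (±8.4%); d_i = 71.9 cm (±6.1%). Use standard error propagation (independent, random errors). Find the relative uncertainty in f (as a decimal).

∂f/∂d_o = (d_i/(d_o+d_i))² = 0.756;  ∂f/∂d_i = (d_o/(d_o+d_i))² = 0.0171
δf = √((∂f/∂d_o · δd_o)² + (∂f/∂d_i · δd_i)²) = √(0.470 + 0.00559) = 0.690 cm
f = 9.39 cm, so δf/f = 0.690/9.39 = 0.0735.

0.0735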